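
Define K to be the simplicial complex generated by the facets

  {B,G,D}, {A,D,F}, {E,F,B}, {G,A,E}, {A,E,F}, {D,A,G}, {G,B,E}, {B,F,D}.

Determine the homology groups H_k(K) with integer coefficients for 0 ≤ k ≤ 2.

H_0 ≅ Z,  H_1 = 0,  H_2 ≅ Z.

Fix the vertex order A < B < D < E < F < G and write every simplex with vertices in increasing order. Then dim K = 2 and the simplices of K are:

  0-simplices (6): A, B, D, E, F, G
  1-simplices (12): AD, AE, AF, AG, BD, BE, BF, BG, DF, DG, EF, EG
  2-simplices (8): ADF, ADG, AEF, AEG, BDF, BDG, BEF, BEG

so the chain groups are C_0 ≅ Z^6, C_1 ≅ Z^12, C_2 ≅ Z^8.

Boundary ∂_1: C_1 → C_0 is given by ∂[p,q] = [q] − [p]. For instance
  ∂EF = F − E.
This gives a 6×12 integer matrix of rank 5; reducing to Smith normal form yields diagonal entries (1,1,1,1,1).

∂_2: C_2 → C_1 sends each 2-simplex [p,q,r] to [q,r] − [p,r] + [p,q]. For instance
  ∂BEF = EF − BF + BE,
  ∂BDG = DG − BG + BD.
This gives a 12×8 integer matrix of rank 7; reducing to Smith normal form yields diagonal entries (1,1,1,1,1,1,1).

Now H_k = ker ∂_k / im ∂_{k+1}, so:

  H_0: rank C_0 − rank ∂_1 = 6 − 5 = 1, and the invariant factors of ∂_1 are all 1, so H_0 ≅ Z.
  H_1: rank ker ∂_1 − rank ∂_2 = (12 − 5) − 7 = 0, and the invariant factors of ∂_2 are all 1, so H_1 ≅ 0.
  H_2: rank ker ∂_2 − rank ∂_3 = (8 − 7) − 0 = 1, and there is no ∂_3, so H_2 ≅ Z.

(K is a triangulation of the 2-sphere S^2.)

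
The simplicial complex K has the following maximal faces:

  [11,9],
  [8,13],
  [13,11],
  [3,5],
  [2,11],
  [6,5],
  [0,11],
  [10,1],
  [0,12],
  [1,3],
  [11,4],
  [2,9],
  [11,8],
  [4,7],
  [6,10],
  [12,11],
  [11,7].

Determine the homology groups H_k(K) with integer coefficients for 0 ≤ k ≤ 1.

Fix the vertex order 0 < 1 < 2 < 3 < 4 < 5 < 6 < 7 < 8 < 9 < 10 < 11 < 12 < 13 and write every simplex with vertices in increasing order. Then dim K = 1 and the simplices of K are:

  0-simplices (14): [0], [1], [2], [3], [4], [5], [6], [7], [8], [9], [10], [11], [12], [13]
  1-simplices (17): [0,11], [0,12], [1,3], [1,10], [2,9], [2,11], [3,5], [4,7], [4,11], [5,6], [6,10], [7,11], [8,11], [8,13], [9,11], [11,12], [11,13]

so the chain groups are C_0 ≅ Z^14, C_1 ≅ Z^17.

∂_1: C_1 → C_0 maps an edge to its endpoints' difference, ∂[p,q] = q − p.
The 14×17 boundary matrix has rank 12 and Smith normal form diag(1,1,1,1,1,1,1,1,1,1,1,1).

Reading off H_k = ker ∂_k / im ∂_{k+1}:

  H_0: rank C_0 − rank ∂_1 = 14 − 12 = 2, and the invariant factors of ∂_1 are all 1, so H_0 = Z^2.
  H_1: rank ker ∂_1 − rank ∂_2 = (17 − 12) − 0 = 5, and there is no ∂_2, so H_1 = Z^5.

(K is a triangulation of the disjoint union of a wedge of 4 circles and the circle S^1.)

H_0 ≅ Z^2,  H_1 ≅ Z^5.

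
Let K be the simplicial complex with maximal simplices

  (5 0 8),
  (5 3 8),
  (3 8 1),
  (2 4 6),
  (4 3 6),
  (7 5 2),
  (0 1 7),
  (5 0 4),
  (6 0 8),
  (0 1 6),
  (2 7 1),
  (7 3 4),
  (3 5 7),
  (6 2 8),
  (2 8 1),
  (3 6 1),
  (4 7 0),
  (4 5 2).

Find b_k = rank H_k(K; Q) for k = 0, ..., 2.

Fix the vertex order 0 < 1 < 2 < 3 < 4 < 5 < 6 < 7 < 8 and write every simplex with vertices in increasing order. Then dim K = 2 and the simplices of K are:

  0-simplices (9): [0], [1], [2], [3], [4], [5], [6], [7], [8]
  1-simplices (27): (27 of them)
  2-simplices (18): [0,1,6], [0,1,7], [0,4,5], [0,4,7], [0,5,8], [0,6,8], [1,2,7], [1,2,8], [1,3,6], [1,3,8], [2,4,5], [2,4,6], [2,5,7], [2,6,8], [3,4,6], [3,4,7], [3,5,7], [3,5,8]

Hence C_0 ≅ Z^9, C_1 ≅ Z^27, C_2 ≅ Z^18.

The boundary map ∂_1: C_1 → C_0 is given by ∂[p,q] = [q] − [p].
As a 9×27 matrix over Z this has rank 8, with invariant factors (1,1,1,1,1,1,1,1).

Boundary ∂_2: C_2 → C_1 sends each 2-simplex [p,q,r] to [q,r] − [p,r] + [p,q]. For instance
  ∂[2,4,5] = [4,5] − [2,5] + [2,4],
  ∂[3,4,6] = [4,6] − [3,6] + [3,4].
The 27×18 boundary matrix has rank 18 and Smith normal form diag(1,1,1,1,1,1,1,1,1,1,1,1,1,1,1,1,1,2).

From H_k ≅ ker(∂_k) / im(∂_{k+1}) we obtain:

  H_0: rank C_0 − rank ∂_1 = 9 − 8 = 1, and the invariant factors of ∂_1 are all 1, so H_0 ≅ Z.
  H_1: rank ker ∂_1 − rank ∂_2 = (27 − 8) − 18 = 1, and ∂_2 has invariant factor 2 > 1, so H_1 ≅ Z ⊕ Z/2.
  H_2: rank ker ∂_2 − rank ∂_3 = (18 − 18) − 0 = 0, and there is no ∂_3, so H_2 ≅ 0.

Hence the Betti numbers are b_0 = 1, b_1 = 1, b_2 = 0.

b_0 = 1, b_1 = 1, b_2 = 0.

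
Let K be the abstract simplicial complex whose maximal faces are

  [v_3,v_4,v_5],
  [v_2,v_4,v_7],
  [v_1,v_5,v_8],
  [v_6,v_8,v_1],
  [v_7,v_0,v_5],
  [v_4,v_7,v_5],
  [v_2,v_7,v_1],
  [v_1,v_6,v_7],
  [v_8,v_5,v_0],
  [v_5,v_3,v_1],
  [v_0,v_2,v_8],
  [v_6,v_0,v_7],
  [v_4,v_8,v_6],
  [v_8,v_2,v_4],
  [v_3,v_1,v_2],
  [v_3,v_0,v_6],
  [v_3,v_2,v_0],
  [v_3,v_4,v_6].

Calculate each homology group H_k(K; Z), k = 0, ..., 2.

H_0 = Z,  H_1 = Z^2,  H_2 = Z.

Order the vertices as v_0 < v_1 < v_2 < v_3 < v_4 < v_5 < v_6 < v_7 < v_8. Listing each simplex with vertices in this order, K has dimension 2 with simplices:

  0-simplices (9): [v_0], [v_1], [v_2], [v_3], [v_4], [v_5], [v_6], [v_7], [v_8]
  1-simplices (27): (27 of them)
  2-simplices (18): (18 of them)

Hence C_0 ≅ Z^9, C_1 ≅ Z^27, C_2 ≅ Z^18.

The boundary map ∂_1: C_1 → C_0 is given by ∂[p,q] = [q] − [p]. For instance
  ∂[v_2,v_4] = [v_4] − [v_2].
This gives a 9×27 integer matrix of rank 8; reducing to Smith normal form yields diagonal entries (1,1,1,1,1,1,1,1).

Boundary ∂_2: C_2 → C_1 maps a triangle to the signed sum of its edges. For instance
  ∂[v_0,v_6,v_7] = [v_6,v_7] − [v_0,v_7] + [v_0,v_6],
  ∂[v_1,v_5,v_8] = [v_5,v_8] − [v_1,v_8] + [v_1,v_5].
As a 27×18 matrix over Z this has rank 17, with invariant factors (1,1,1,1,1,1,1,1,1,1,1,1,1,1,1,1,1).

Computing H_k = (kernel of ∂_k) / (image of ∂_{k+1}):

  H_0: rank C_0 − rank ∂_1 = 9 − 8 = 1, and the invariant factors of ∂_1 are all 1, so H_0 = Z.
  H_1: rank ker ∂_1 − rank ∂_2 = (27 − 8) − 17 = 2, and the invariant factors of ∂_2 are all 1, so H_1 = Z^2.
  H_2: rank ker ∂_2 − rank ∂_3 = (18 − 17) − 0 = 1, and there is no ∂_3, so H_2 = Z.

(K is a triangulation of the torus T^2.)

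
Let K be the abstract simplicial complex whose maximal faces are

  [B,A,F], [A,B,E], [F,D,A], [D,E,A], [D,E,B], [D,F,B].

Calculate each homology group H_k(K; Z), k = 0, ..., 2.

H_0 ≅ Z,  H_1 = 0,  H_2 ≅ Z.

Order the vertices as A < B < D < E < F. Listing each simplex with vertices in this order, K has dimension 2 with simplices:

  0-simplices (5): A, B, D, E, F
  1-simplices (9): AB, AD, AE, AF, BD, BE, BF, DE, DF
  2-simplices (6): ABE, ABF, ADE, ADF, BDE, BDF

so the chain groups are C_0 ≅ Z^5, C_1 ≅ Z^9, C_2 ≅ Z^6.

∂_1: C_1 → C_0 maps an edge to its endpoints' difference, ∂[p,q] = q − p. For instance
  ∂BF = F − B.
As a 5×9 matrix over Z this has rank 4, with invariant factors (1,1,1,1).

Boundary ∂_2: C_2 → C_1 sends each 2-simplex [p,q,r] to [q,r] − [p,r] + [p,q]. For instance
  ∂ADE = DE − AE + AD,
  ∂ABE = BE − AE + AB.
As a 9×6 matrix over Z this has rank 5, with invariant factors (1,1,1,1,1).

Computing H_k = (kernel of ∂_k) / (image of ∂_{k+1}):

  H_0: rank C_0 − rank ∂_1 = 5 − 4 = 1, and the invariant factors of ∂_1 are all 1, so H_0 ≅ Z.
  H_1: rank ker ∂_1 − rank ∂_2 = (9 − 4) − 5 = 0, and the invariant factors of ∂_2 are all 1, so H_1 ≅ 0.
  H_2: rank ker ∂_2 − rank ∂_3 = (6 − 5) − 0 = 1, and there is no ∂_3, so H_2 ≅ Z.

As a check, the Euler characteristic is 5 − 9 + 6 = 2, which agrees with 1 − 0 + 1 = 2.
(K is a triangulation of the 2-sphere S^2.)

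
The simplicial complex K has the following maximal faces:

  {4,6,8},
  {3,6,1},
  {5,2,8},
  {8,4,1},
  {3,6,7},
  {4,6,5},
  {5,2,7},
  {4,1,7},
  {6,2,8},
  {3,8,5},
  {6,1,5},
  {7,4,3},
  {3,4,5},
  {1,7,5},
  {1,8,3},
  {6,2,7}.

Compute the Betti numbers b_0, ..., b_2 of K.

b_0 = 1, b_1 = 2, b_2 = 1.

Take the total order 1 < 2 < 3 < 4 < 5 < 6 < 7 < 8 on the vertex set. Then K (dimension 2) consists of the simplices:

  0-simplices (8): [1], [2], [3], [4], [5], [6], [7], [8]
  1-simplices (24): (24 of them)
  2-simplices (16): [1,3,6], [1,3,8], [1,4,7], [1,4,8], [1,5,6], [1,5,7], [2,5,7], [2,5,8], [2,6,7], [2,6,8], [3,4,5], [3,4,7], [3,5,8], [3,6,7], [4,5,6], [4,6,8]

Hence C_0 ≅ Z^8, C_1 ≅ Z^24, C_2 ≅ Z^16.

The boundary map ∂_1: C_1 → C_0 is given by ∂[p,q] = [q] − [p]. For instance
  ∂[6,8] = [8] − [6].
As a 8×24 matrix over Z this has rank 7, with invariant factors (1,1,1,1,1,1,1).

∂_2: C_2 → C_1 maps a triangle to the signed sum of its edges. For instance
  ∂[1,3,6] = [3,6] − [1,6] + [1,3],
  ∂[1,3,8] = [3,8] − [1,8] + [1,3].
The resulting 24×16 matrix has rank 15, and its Smith normal form has invariant factors (1,1,1,1,1,1,1,1,1,1,1,1,1,1,1).

From H_k ≅ ker(∂_k) / im(∂_{k+1}) we obtain:

  H_0: rank C_0 − rank ∂_1 = 8 − 7 = 1, and the invariant factors of ∂_1 are all 1, so H_0 ≅ Z.
  H_1: rank ker ∂_1 − rank ∂_2 = (24 − 7) − 15 = 2, and the invariant factors of ∂_2 are all 1, so H_1 ≅ Z^2.
  H_2: rank ker ∂_2 − rank ∂_3 = (16 − 15) − 0 = 1, and there is no ∂_3, so H_2 ≅ Z.

As a check, the Euler characteristic is 8 − 24 + 16 = 0, which agrees with 1 − 2 + 1 = 0.

Hence the Betti numbers are b_0 = 1, b_1 = 2, b_2 = 1.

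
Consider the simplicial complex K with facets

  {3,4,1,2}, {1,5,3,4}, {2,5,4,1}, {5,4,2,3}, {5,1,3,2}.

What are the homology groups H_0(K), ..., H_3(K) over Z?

H_0 = Z,  H_1 = 0,  H_2 = 0,  H_3 = Z.

We work with the vertex ordering 1 < 2 < 3 < 4 < 5. The simplices of K, each written with vertices in increasing order, are:

  0-simplices (5): [1], [2], [3], [4], [5]
  1-simplices (10): [1,2], [1,3], [1,4], [1,5], [2,3], [2,4], [2,5], [3,4], [3,5], [4,5]
  2-simplices (10): [1,2,3], [1,2,4], [1,2,5], [1,3,4], [1,3,5], [1,4,5], [2,3,4], [2,3,5], [2,4,5], [3,4,5]
  3-simplices (5): [1,2,3,4], [1,2,3,5], [1,2,4,5], [1,3,4,5], [2,3,4,5]

so the chain groups are C_0 ≅ Z^5, C_1 ≅ Z^10, C_2 ≅ Z^10, C_3 ≅ Z^5.

Boundary ∂_1: C_1 → C_0 sends each edge [p,q] (with p < q) to q − p. For instance
  ∂[1,5] = [5] − [1].
This gives a 5×10 integer matrix of rank 4; reducing to Smith normal form yields diagonal entries (1,1,1,1).

The boundary map ∂_2: C_2 → C_1 acts by ∂[p,q,r] = [q,r] − [p,r] + [p,q]. For instance
  ∂[1,2,5] = [2,5] − [1,5] + [1,2],
  ∂[1,4,5] = [4,5] − [1,5] + [1,4].
The resulting 10×10 matrix has rank 6, and its Smith normal form has invariant factors (1,1,1,1,1,1).

∂_3: C_3 → C_2 sends each 3-simplex σ to the alternating sum Σ_i (−1)^i (σ with its i-th vertex removed). For instance
  ∂[2,3,4,5] = [3,4,5] − [2,4,5] + [2,3,5] − [2,3,4],
  ∂[1,3,4,5] = [3,4,5] − [1,4,5] + [1,3,5] − [1,3,4].
As a 10×5 matrix over Z this has rank 4, with invariant factors (1,1,1,1).

From H_k ≅ ker(∂_k) / im(∂_{k+1}) we obtain:

  H_0: rank C_0 − rank ∂_1 = 5 − 4 = 1, and the invariant factors of ∂_1 are all 1, so H_0 = Z.
  H_1: rank ker ∂_1 − rank ∂_2 = (10 − 4) − 6 = 0, and the invariant factors of ∂_2 are all 1, so H_1 = 0.
  H_2: rank ker ∂_2 − rank ∂_3 = (10 − 6) − 4 = 0, and the invariant factors of ∂_3 are all 1, so H_2 = 0.
  H_3: rank ker ∂_3 − rank ∂_4 = (5 − 4) − 0 = 1, and there is no ∂_4, so H_3 = Z.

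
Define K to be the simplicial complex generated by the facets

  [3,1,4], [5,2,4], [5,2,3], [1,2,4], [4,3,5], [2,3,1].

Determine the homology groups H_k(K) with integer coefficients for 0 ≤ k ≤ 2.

H_0 ≅ Z,  H_1 = 0,  H_2 ≅ Z.

Order the vertices as 1 < 2 < 3 < 4 < 5. Listing each simplex with vertices in this order, K has dimension 2 with simplices:

  0-simplices (5): [1], [2], [3], [4], [5]
  1-simplices (9): [1,2], [1,3], [1,4], [2,3], [2,4], [2,5], [3,4], [3,5], [4,5]
  2-simplices (6): [1,2,3], [1,2,4], [1,3,4], [2,3,5], [2,4,5], [3,4,5]

so the chain groups are C_0 ≅ Z^5, C_1 ≅ Z^9, C_2 ≅ Z^6.

∂_1: C_1 → C_0 maps an edge to its endpoints' difference, ∂[p,q] = q − p. For instance
  ∂[1,2] = [2] − [1].
The resulting 5×9 matrix has rank 4, and its Smith normal form has invariant factors (1,1,1,1).

∂_2: C_2 → C_1 maps a triangle to the signed sum of its edges. For instance
  ∂[3,4,5] = [4,5] − [3,5] + [3,4],
  ∂[2,3,5] = [3,5] − [2,5] + [2,3].
This gives a 9×6 integer matrix of rank 5; reducing to Smith normal form yields diagonal entries (1,1,1,1,1).

Computing H_k = (kernel of ∂_k) / (image of ∂_{k+1}):

  H_0: rank C_0 − rank ∂_1 = 5 − 4 = 1, and the invariant factors of ∂_1 are all 1, so H_0 = Z.
  H_1: rank ker ∂_1 − rank ∂_2 = (9 − 4) − 5 = 0, and the invariant factors of ∂_2 are all 1, so H_1 = 0.
  H_2: rank ker ∂_2 − rank ∂_3 = (6 − 5) − 0 = 1, and there is no ∂_3, so H_2 = Z.

As a check, the Euler characteristic is 5 − 9 + 6 = 2, which agrees with 1 − 0 + 1 = 2.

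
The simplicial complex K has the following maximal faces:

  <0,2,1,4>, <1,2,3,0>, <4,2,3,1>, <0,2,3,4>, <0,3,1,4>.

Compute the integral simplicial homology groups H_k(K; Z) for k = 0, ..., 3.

Fix the vertex order 0 < 1 < 2 < 3 < 4 and write every simplex with vertices in increasing order. Then dim K = 3 and the simplices of K are:

  0-simplices (5): [0], [1], [2], [3], [4]
  1-simplices (10): [0,1], [0,2], [0,3], [0,4], [1,2], [1,3], [1,4], [2,3], [2,4], [3,4]
  2-simplices (10): [0,1,2], [0,1,3], [0,1,4], [0,2,3], [0,2,4], [0,3,4], [1,2,3], [1,2,4], [1,3,4], [2,3,4]
  3-simplices (5): [0,1,2,3], [0,1,2,4], [0,1,3,4], [0,2,3,4], [1,2,3,4]

so the chain groups are C_0 ≅ Z^5, C_1 ≅ Z^10, C_2 ≅ Z^10, C_3 ≅ Z^5.

∂_1: C_1 → C_0 is given by ∂[p,q] = [q] − [p]. For instance
  ∂[0,3] = [3] − [0].
This gives a 5×10 integer matrix of rank 4; reducing to Smith normal form yields diagonal entries (1,1,1,1).

∂_2: C_2 → C_1 maps a triangle to the signed sum of its edges. For instance
  ∂[2,3,4] = [3,4] − [2,4] + [2,3],
  ∂[1,3,4] = [3,4] − [1,4] + [1,3].
This gives a 10×10 integer matrix of rank 6; reducing to Smith normal form yields diagonal entries (1,1,1,1,1,1).

∂_3: C_3 → C_2 sends each 3-simplex σ to the alternating sum Σ_i (−1)^i (σ with its i-th vertex removed). For instance
  ∂[0,2,3,4] = [2,3,4] − [0,3,4] + [0,2,4] − [0,2,3],
  ∂[0,1,2,4] = [1,2,4] − [0,2,4] + [0,1,4] − [0,1,2].
The 10×5 boundary matrix has rank 4 and Smith normal form diag(1,1,1,1).

Computing H_k = (kernel of ∂_k) / (image of ∂_{k+1}):

  H_0: rank C_0 − rank ∂_1 = 5 − 4 = 1, and the invariant factors of ∂_1 are all 1, so H_0 ≅ Z.
  H_1: rank ker ∂_1 − rank ∂_2 = (10 − 4) − 6 = 0, and the invariant factors of ∂_2 are all 1, so H_1 ≅ 0.
  H_2: rank ker ∂_2 − rank ∂_3 = (10 − 6) − 4 = 0, and the invariant factors of ∂_3 are all 1, so H_2 ≅ 0.
  H_3: rank ker ∂_3 − rank ∂_4 = (5 − 4) − 0 = 1, and there is no ∂_4, so H_3 ≅ Z.

(K is a triangulation of the 3-sphere S^3.)

H_0 = Z,  H_1 = 0,  H_2 = 0,  H_3 = Z.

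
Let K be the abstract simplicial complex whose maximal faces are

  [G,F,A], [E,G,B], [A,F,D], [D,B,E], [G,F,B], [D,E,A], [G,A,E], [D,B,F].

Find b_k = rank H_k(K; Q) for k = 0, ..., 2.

We work with the vertex ordering A < B < D < E < F < G. The simplices of K, each written with vertices in increasing order, are:

  0-simplices (6): A, B, D, E, F, G
  1-simplices (12): AD, AE, AF, AG, BD, BE, BF, BG, DE, DF, EG, FG
  2-simplices (8): ADE, ADF, AEG, AFG, BDE, BDF, BEG, BFG

Hence C_0 ≅ Z^6, C_1 ≅ Z^12, C_2 ≅ Z^8.

∂_1: C_1 → C_0 is given by ∂[p,q] = [q] − [p].
As a 6×12 matrix over Z this has rank 5, with invariant factors (1,1,1,1,1).

The boundary map ∂_2: C_2 → C_1 sends each 2-simplex [p,q,r] to [q,r] − [p,r] + [p,q]. For instance
  ∂BDE = DE − BE + BD,
  ∂AEG = EG − AG + AE.
This gives a 12×8 integer matrix of rank 7; reducing to Smith normal form yields diagonal entries (1,1,1,1,1,1,1).

Computing H_k = (kernel of ∂_k) / (image of ∂_{k+1}):

  H_0: rank C_0 − rank ∂_1 = 6 − 5 = 1, and the invariant factors of ∂_1 are all 1, so H_0 ≅ Z.
  H_1: rank ker ∂_1 − rank ∂_2 = (12 − 5) − 7 = 0, and the invariant factors of ∂_2 are all 1, so H_1 ≅ 0.
  H_2: rank ker ∂_2 − rank ∂_3 = (8 − 7) − 0 = 1, and there is no ∂_3, so H_2 ≅ Z.

Hence the Betti numbers are b_0 = 1, b_1 = 0, b_2 = 1.

b_0 = 1, b_1 = 0, b_2 = 1.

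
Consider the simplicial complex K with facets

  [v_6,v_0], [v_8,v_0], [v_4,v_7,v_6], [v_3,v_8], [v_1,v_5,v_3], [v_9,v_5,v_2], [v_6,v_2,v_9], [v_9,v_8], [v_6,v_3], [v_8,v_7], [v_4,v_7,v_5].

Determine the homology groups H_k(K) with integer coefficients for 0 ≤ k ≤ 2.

H_0 ≅ Z,  H_1 ≅ Z^5,  H_2 = 0.

Fix the vertex order v_0 < v_1 < v_2 < v_3 < v_4 < v_5 < v_6 < v_7 < v_8 < v_9 and write every simplex with vertices in increasing order. Then dim K = 2 and the simplices of K are:

  0-simplices (10): [v_0], [v_1], [v_2], [v_3], [v_4], [v_5], [v_6], [v_7], [v_8], [v_9]
  1-simplices (19): (19 of them)
  2-simplices (5): [v_1,v_3,v_5], [v_2,v_5,v_9], [v_2,v_6,v_9], [v_4,v_5,v_7], [v_4,v_6,v_7]

giving chain groups C_0 ≅ Z^10, C_1 ≅ Z^19, C_2 ≅ Z^5.

∂_1: C_1 → C_0 maps an edge to its endpoints' difference, ∂[p,q] = q − p.
The resulting 10×19 matrix has rank 9, and its Smith normal form has invariant factors (1,1,1,1,1,1,1,1,1).

Boundary ∂_2: C_2 → C_1 sends each 2-simplex [p,q,r] to [q,r] − [p,r] + [p,q]. For instance
  ∂[v_4,v_6,v_7] = [v_6,v_7] − [v_4,v_7] + [v_4,v_6],
  ∂[v_4,v_5,v_7] = [v_5,v_7] − [v_4,v_7] + [v_4,v_5].
The resulting 19×5 matrix has rank 5, and its Smith normal form has invariant factors (1,1,1,1,1).

Now H_k = ker ∂_k / im ∂_{k+1}, so:

  H_0: rank C_0 − rank ∂_1 = 10 − 9 = 1, and the invariant factors of ∂_1 are all 1, so H_0 ≅ Z.
  H_1: rank ker ∂_1 − rank ∂_2 = (19 − 9) − 5 = 5, and the invariant factors of ∂_2 are all 1, so H_1 ≅ Z^5.
  H_2: rank ker ∂_2 − rank ∂_3 = (5 − 5) − 0 = 0, and there is no ∂_3, so H_2 ≅ 0.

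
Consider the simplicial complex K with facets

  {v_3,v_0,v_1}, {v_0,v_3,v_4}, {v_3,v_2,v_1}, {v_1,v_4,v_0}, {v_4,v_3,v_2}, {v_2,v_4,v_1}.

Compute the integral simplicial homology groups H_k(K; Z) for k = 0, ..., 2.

K has 5 vertices, 9 edges, 6 triangles.
rank ∂_0 = 0, rank ∂_1 = 4 ⇒ b_0 = 5 − 0 − 4 = 1; all invariant factors of ∂_1 are 1 so no torsion. So H_0 ≅ Z.
rank ∂_1 = 4, rank ∂_2 = 5 ⇒ b_1 = 9 − 4 − 5 = 0; all invariant factors of ∂_2 are 1 so no torsion. So H_1 ≅ 0.
rank ∂_2 = 5, rank ∂_3 = 0 ⇒ b_2 = 6 − 5 − 0 = 1. So H_2 ≅ Z.

H_0 = Z,  H_1 = 0,  H_2 = Z.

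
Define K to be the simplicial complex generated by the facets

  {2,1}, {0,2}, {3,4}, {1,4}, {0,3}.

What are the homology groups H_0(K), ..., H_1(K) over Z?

H_0 ≅ Z,  H_1 ≅ Z.

We work with the vertex ordering 0 < 1 < 2 < 3 < 4. The simplices of K, each written with vertices in increasing order, are:

  0-simplices (5): [0], [1], [2], [3], [4]
  1-simplices (5): [0,2], [0,3], [1,2], [1,4], [3,4]

Hence C_0 ≅ Z^5, C_1 ≅ Z^5.

Boundary ∂_1: C_1 → C_0 sends each edge [p,q] (with p < q) to q − p.
As a 5×5 matrix over Z this has rank 4, with invariant factors (1,1,1,1).

Computing H_k = (kernel of ∂_k) / (image of ∂_{k+1}):

  H_0: rank C_0 − rank ∂_1 = 5 − 4 = 1, and the invariant factors of ∂_1 are all 1, so H_0 ≅ Z.
  H_1: rank ker ∂_1 − rank ∂_2 = (5 − 4) − 0 = 1, and there is no ∂_2, so H_1 ≅ Z.

(K is a triangulation of the circle S^1.)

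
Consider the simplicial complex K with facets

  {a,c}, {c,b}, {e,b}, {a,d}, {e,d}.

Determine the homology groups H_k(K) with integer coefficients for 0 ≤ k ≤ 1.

Take the total order a < b < c < d < e on the vertex set. Then K (dimension 1) consists of the simplices:

  0-simplices (5): a, b, c, d, e
  1-simplices (5): ac, ad, bc, be, de

so the chain groups are C_0 ≅ Z^5, C_1 ≅ Z^5.

The boundary map ∂_1: C_1 → C_0 is given by ∂[p,q] = [q] − [p].
The 5×5 boundary matrix has rank 4 and Smith normal form diag(1,1,1,1).

Now H_k = ker ∂_k / im ∂_{k+1}, so:

  H_0: rank C_0 − rank ∂_1 = 5 − 4 = 1, and the invariant factors of ∂_1 are all 1, so H_0 ≅ Z.
  H_1: rank ker ∂_1 − rank ∂_2 = (5 − 4) − 0 = 1, and there is no ∂_2, so H_1 ≅ Z.

H_0 = Z,  H_1 = Z.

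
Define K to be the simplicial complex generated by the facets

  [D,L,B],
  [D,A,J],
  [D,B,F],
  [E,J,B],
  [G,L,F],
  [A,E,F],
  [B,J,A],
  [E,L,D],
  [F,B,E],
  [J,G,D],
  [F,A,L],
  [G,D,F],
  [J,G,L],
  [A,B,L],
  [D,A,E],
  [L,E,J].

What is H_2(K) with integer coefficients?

H_2 ≅ Z.

Order the vertices as A < B < D < E < F < G < J < L. Listing each simplex with vertices in this order, K has dimension 2 with simplices:

  0-simplices (8): A, B, D, E, F, G, J, L
  1-simplices (24): AB, AD, AE, AF, AJ, AL, BD, BE, BF, BJ, BL, DE, DF, DG, DJ, DL, EF, EJ, EL, FG, FL, GJ, GL, JL
  2-simplices (16): ABJ, ABL, ADE, ADJ, AEF, AFL, BDF, BDL, BEF, BEJ, DEL, DFG, DGJ, EJL, FGL, GJL

giving chain groups C_0 ≅ Z^8, C_1 ≅ Z^24, C_2 ≅ Z^16.

The boundary map ∂_1: C_1 → C_0 is given by ∂[p,q] = [q] − [p].
The 8×24 boundary matrix has rank 7 and Smith normal form diag(1,1,1,1,1,1,1).

Boundary ∂_2: C_2 → C_1 maps a triangle to the signed sum of its edges. For instance
  ∂EJL = JL − EL + EJ,
  ∂ABL = BL − AL + AB.
This gives a 24×16 integer matrix of rank 15; reducing to Smith normal form yields diagonal entries (1,1,1,1,1,1,1,1,1,1,1,1,1,1,1).

Reading off H_k = ker ∂_k / im ∂_{k+1}:

  H_2: rank ker ∂_2 − rank ∂_3 = (16 − 15) − 0 = 1, and there is no ∂_3, so H_2 ≅ Z.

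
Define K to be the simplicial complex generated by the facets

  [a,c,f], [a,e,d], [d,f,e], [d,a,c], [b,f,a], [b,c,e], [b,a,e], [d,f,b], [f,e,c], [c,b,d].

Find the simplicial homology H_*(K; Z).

Fix the vertex order a < b < c < d < e < f and write every simplex with vertices in increasing order. Then dim K = 2 and the simplices of K are:

  0-simplices (6): a, b, c, d, e, f
  1-simplices (15): ab, ac, ad, ae, af, bc, bd, be, bf, cd, ce, cf, de, df, ef
  2-simplices (10): abe, abf, acd, acf, ade, bcd, bce, bdf, cef, def

giving chain groups C_0 ≅ Z^6, C_1 ≅ Z^15, C_2 ≅ Z^10.

Boundary ∂_1: C_1 → C_0 is given by ∂[p,q] = [q] − [p].
This gives a 6×15 integer matrix of rank 5; reducing to Smith normal form yields diagonal entries (1,1,1,1,1).

The boundary map ∂_2: C_2 → C_1 acts by ∂[p,q,r] = [q,r] − [p,r] + [p,q]. For instance
  ∂bcd = cd − bd + bc,
  ∂acd = cd − ad + ac.
As a 15×10 matrix over Z this has rank 10, with invariant factors (1,1,1,1,1,1,1,1,1,2).

From H_k ≅ ker(∂_k) / im(∂_{k+1}) we obtain:

  H_0: rank C_0 − rank ∂_1 = 6 − 5 = 1, and the invariant factors of ∂_1 are all 1, so H_0 ≅ Z.
  H_1: rank ker ∂_1 − rank ∂_2 = (15 − 5) − 10 = 0, and ∂_2 has invariant factor 2 > 1, so H_1 ≅ Z/2.
  H_2: rank ker ∂_2 − rank ∂_3 = (10 − 10) − 0 = 0, and there is no ∂_3, so H_2 ≅ 0.

As a check, the Euler characteristic is 6 − 15 + 10 = 1, which agrees with 1 − 0 + 0 = 1.

H_0 = Z,  H_1 = Z/2,  H_2 = 0.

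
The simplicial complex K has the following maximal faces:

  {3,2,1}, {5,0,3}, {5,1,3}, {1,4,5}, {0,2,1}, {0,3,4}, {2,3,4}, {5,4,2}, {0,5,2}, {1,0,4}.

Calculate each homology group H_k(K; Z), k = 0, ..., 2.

We work with the vertex ordering 0 < 1 < 2 < 3 < 4 < 5. The simplices of K, each written with vertices in increasing order, are:

  0-simplices (6): [0], [1], [2], [3], [4], [5]
  1-simplices (15): [0,1], [0,2], [0,3], [0,4], [0,5], [1,2], [1,3], [1,4], [1,5], [2,3], [2,4], [2,5], [3,4], [3,5], [4,5]
  2-simplices (10): [0,1,2], [0,1,4], [0,2,5], [0,3,4], [0,3,5], [1,2,3], [1,3,5], [1,4,5], [2,3,4], [2,4,5]

so the chain groups are C_0 ≅ Z^6, C_1 ≅ Z^15, C_2 ≅ Z^10.

The boundary map ∂_1: C_1 → C_0 sends each edge [p,q] (with p < q) to q − p. For instance
  ∂[3,5] = [5] − [3].
The resulting 6×15 matrix has rank 5, and its Smith normal form has invariant factors (1,1,1,1,1).

Boundary ∂_2: C_2 → C_1 maps a triangle to the signed sum of its edges. For instance
  ∂[0,3,4] = [3,4] − [0,4] + [0,3],
  ∂[1,2,3] = [2,3] − [1,3] + [1,2].
The 15×10 boundary matrix has rank 10 and Smith normal form diag(1,1,1,1,1,1,1,1,1,2).

Computing H_k = (kernel of ∂_k) / (image of ∂_{k+1}):

  H_0: rank C_0 − rank ∂_1 = 6 − 5 = 1, and the invariant factors of ∂_1 are all 1, so H_0 ≅ Z.
  H_1: rank ker ∂_1 − rank ∂_2 = (15 − 5) − 10 = 0, and ∂_2 has invariant factor 2 > 1, so H_1 ≅ Z/2.
  H_2: rank ker ∂_2 − rank ∂_3 = (10 − 10) − 0 = 0, and there is no ∂_3, so H_2 ≅ 0.

As a check, the Euler characteristic is 6 − 15 + 10 = 1, which agrees with 1 − 0 + 0 = 1.
(K is a triangulation of the real projective plane RP^2.)

H_0 = Z,  H_1 = Z/2,  H_2 = 0.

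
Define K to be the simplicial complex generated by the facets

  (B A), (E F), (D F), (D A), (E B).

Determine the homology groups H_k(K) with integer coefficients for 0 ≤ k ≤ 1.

H_0 ≅ Z,  H_1 ≅ Z.

Order the vertices as A < B < D < E < F. Listing each simplex with vertices in this order, K has dimension 1 with simplices:

  0-simplices (5): A, B, D, E, F
  1-simplices (5): AB, AD, BE, DF, EF

giving chain groups C_0 ≅ Z^5, C_1 ≅ Z^5.

Boundary ∂_1: C_1 → C_0 sends each edge [p,q] (with p < q) to q − p.
As a 5×5 matrix over Z this has rank 4, with invariant factors (1,1,1,1).

From H_k ≅ ker(∂_k) / im(∂_{k+1}) we obtain:

  H_0: rank C_0 − rank ∂_1 = 5 − 4 = 1, and the invariant factors of ∂_1 are all 1, so H_0 = Z.
  H_1: rank ker ∂_1 − rank ∂_2 = (5 − 4) − 0 = 1, and there is no ∂_2, so H_1 = Z.

(K is a triangulation of the circle S^1.)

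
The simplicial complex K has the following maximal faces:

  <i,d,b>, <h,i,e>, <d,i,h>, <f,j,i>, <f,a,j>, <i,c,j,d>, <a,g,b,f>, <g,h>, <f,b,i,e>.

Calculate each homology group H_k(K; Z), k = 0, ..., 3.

H_0 = Z,  H_1 = Z,  H_2 = 0,  H_3 = 0.

We work with the vertex ordering a < b < c < d < e < f < g < h < i < j. The simplices of K, each written with vertices in increasing order, are:

  0-simplices (10): a, b, c, d, e, f, g, h, i, j
  1-simplices (24): ab, af, ag, aj, bd, be, bf, bg, bi, cd, ci, cj, dh, di, dj, ef, eh, ei, fg, fi, fj, gh, hi, ij
  2-simplices (17): abf, abg, afg, afj, bdi, bef, bei, bfg, bfi, cdi, cdj, cij, dhi, dij, efi, ehi, fij
  3-simplices (3): abfg, befi, cdij

giving chain groups C_0 ≅ Z^10, C_1 ≅ Z^24, C_2 ≅ Z^17, C_3 ≅ Z^3.

The boundary map ∂_1: C_1 → C_0 is given by ∂[p,q] = [q] − [p].
The resulting 10×24 matrix has rank 9, and its Smith normal form has invariant factors (1,1,1,1,1,1,1,1,1).

The boundary map ∂_2: C_2 → C_1 sends each 2-simplex [p,q,r] to [q,r] − [p,r] + [p,q]. For instance
  ∂cdj = dj − cj + cd,
  ∂afg = fg − ag + af.
The 24×17 boundary matrix has rank 14 and Smith normal form diag(1,1,1,1,1,1,1,1,1,1,1,1,1,1).

∂_3: C_3 → C_2 sends each 3-simplex σ to the alternating sum Σ_i (−1)^i (σ with its i-th vertex removed). For instance
  ∂abfg = bfg − afg + abg − abf,
  ∂befi = efi − bfi + bei − bef.
As a 17×3 matrix over Z this has rank 3, with invariant factors (1,1,1).

Now H_k = ker ∂_k / im ∂_{k+1}, so:

  H_0: rank C_0 − rank ∂_1 = 10 − 9 = 1, and the invariant factors of ∂_1 are all 1, so H_0 ≅ Z.
  H_1: rank ker ∂_1 − rank ∂_2 = (24 − 9) − 14 = 1, and the invariant factors of ∂_2 are all 1, so H_1 ≅ Z.
  H_2: rank ker ∂_2 − rank ∂_3 = (17 − 14) − 3 = 0, and the invariant factors of ∂_3 are all 1, so H_2 ≅ 0.
  H_3: rank ker ∂_3 − rank ∂_4 = (3 − 3) − 0 = 0, and there is no ∂_4, so H_3 ≅ 0.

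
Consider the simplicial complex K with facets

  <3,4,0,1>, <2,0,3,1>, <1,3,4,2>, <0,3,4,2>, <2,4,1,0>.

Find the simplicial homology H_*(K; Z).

H_0 = Z,  H_1 = 0,  H_2 = 0,  H_3 = Z.

Take the total order 0 < 1 < 2 < 3 < 4 on the vertex set. Then K (dimension 3) consists of the simplices:

  0-simplices (5): [0], [1], [2], [3], [4]
  1-simplices (10): [0,1], [0,2], [0,3], [0,4], [1,2], [1,3], [1,4], [2,3], [2,4], [3,4]
  2-simplices (10): [0,1,2], [0,1,3], [0,1,4], [0,2,3], [0,2,4], [0,3,4], [1,2,3], [1,2,4], [1,3,4], [2,3,4]
  3-simplices (5): [0,1,2,3], [0,1,2,4], [0,1,3,4], [0,2,3,4], [1,2,3,4]

Hence C_0 ≅ Z^5, C_1 ≅ Z^10, C_2 ≅ Z^10, C_3 ≅ Z^5.

Boundary ∂_1: C_1 → C_0 is given by ∂[p,q] = [q] − [p]. For instance
  ∂[1,2] = [2] − [1].
As a 5×10 matrix over Z this has rank 4, with invariant factors (1,1,1,1).

The boundary map ∂_2: C_2 → C_1 acts by ∂[p,q,r] = [q,r] − [p,r] + [p,q]. For instance
  ∂[0,2,3] = [2,3] − [0,3] + [0,2],
  ∂[2,3,4] = [3,4] − [2,4] + [2,3].
The 10×10 boundary matrix has rank 6 and Smith normal form diag(1,1,1,1,1,1).

The boundary map ∂_3: C_3 → C_2 sends each 3-simplex σ to the alternating sum Σ_i (−1)^i (σ with its i-th vertex removed). For instance
  ∂[0,1,2,3] = [1,2,3] − [0,2,3] + [0,1,3] − [0,1,2],
  ∂[0,1,2,4] = [1,2,4] − [0,2,4] + [0,1,4] − [0,1,2].
As a 10×5 matrix over Z this has rank 4, with invariant factors (1,1,1,1).

Now H_k = ker ∂_k / im ∂_{k+1}, so:

  H_0: rank C_0 − rank ∂_1 = 5 − 4 = 1, and the invariant factors of ∂_1 are all 1, so H_0 = Z.
  H_1: rank ker ∂_1 − rank ∂_2 = (10 − 4) − 6 = 0, and the invariant factors of ∂_2 are all 1, so H_1 = 0.
  H_2: rank ker ∂_2 − rank ∂_3 = (10 − 6) − 4 = 0, and the invariant factors of ∂_3 are all 1, so H_2 = 0.
  H_3: rank ker ∂_3 − rank ∂_4 = (5 − 4) − 0 = 1, and there is no ∂_4, so H_3 = Z.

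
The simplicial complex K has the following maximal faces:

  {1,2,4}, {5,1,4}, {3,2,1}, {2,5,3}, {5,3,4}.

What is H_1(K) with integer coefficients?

Fix the vertex order 1 < 2 < 3 < 4 < 5 and write every simplex with vertices in increasing order. Then dim K = 2 and the simplices of K are:

  0-simplices (5): [1], [2], [3], [4], [5]
  1-simplices (10): [1,2], [1,3], [1,4], [1,5], [2,3], [2,4], [2,5], [3,4], [3,5], [4,5]
  2-simplices (5): [1,2,3], [1,2,4], [1,4,5], [2,3,5], [3,4,5]

giving chain groups C_0 ≅ Z^5, C_1 ≅ Z^10, C_2 ≅ Z^5.

Boundary ∂_1: C_1 → C_0 is given by ∂[p,q] = [q] − [p].
This gives a 5×10 integer matrix of rank 4; reducing to Smith normal form yields diagonal entries (1,1,1,1).

∂_2: C_2 → C_1 acts by ∂[p,q,r] = [q,r] − [p,r] + [p,q]. For instance
  ∂[1,2,3] = [2,3] − [1,3] + [1,2],
  ∂[1,4,5] = [4,5] − [1,5] + [1,4].
This gives a 10×5 integer matrix of rank 5; reducing to Smith normal form yields diagonal entries (1,1,1,1,1).

Now H_k = ker ∂_k / im ∂_{k+1}, so:

  H_1: rank ker ∂_1 − rank ∂_2 = (10 − 4) − 5 = 1, and the invariant factors of ∂_2 are all 1, so H_1 = Z.

H_1 ≅ Z.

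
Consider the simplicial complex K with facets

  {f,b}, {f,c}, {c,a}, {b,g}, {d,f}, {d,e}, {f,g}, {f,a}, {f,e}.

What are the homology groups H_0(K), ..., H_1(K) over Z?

Fix the vertex order a < b < c < d < e < f < g and write every simplex with vertices in increasing order. Then dim K = 1 and the simplices of K are:

  0-simplices (7): a, b, c, d, e, f, g
  1-simplices (9): ac, af, bf, bg, cf, de, df, ef, fg

so the chain groups are C_0 ≅ Z^7, C_1 ≅ Z^9.

Boundary ∂_1: C_1 → C_0 maps an edge to its endpoints' difference, ∂[p,q] = q − p.
As a 7×9 matrix over Z this has rank 6, with invariant factors (1,1,1,1,1,1).

Reading off H_k = ker ∂_k / im ∂_{k+1}:

  H_0: rank C_0 − rank ∂_1 = 7 − 6 = 1, and the invariant factors of ∂_1 are all 1, so H_0 ≅ Z.
  H_1: rank ker ∂_1 − rank ∂_2 = (9 − 6) − 0 = 3, and there is no ∂_2, so H_1 ≅ Z^3.

(K is a triangulation of a wedge of 3 circles.)

H_0 ≅ Z,  H_1 ≅ Z^3.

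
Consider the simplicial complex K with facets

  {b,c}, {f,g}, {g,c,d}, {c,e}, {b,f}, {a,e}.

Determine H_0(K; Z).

H_0 ≅ Z.

We work with the vertex ordering a < b < c < d < e < f < g. The simplices of K, each written with vertices in increasing order, are:

  0-simplices (7): a, b, c, d, e, f, g
  1-simplices (8): ae, bc, bf, cd, ce, cg, dg, fg
  2-simplices (1): cdg

Hence C_0 ≅ Z^7, C_1 ≅ Z^8, C_2 ≅ Z^1.

The boundary map ∂_1: C_1 → C_0 sends each edge [p,q] (with p < q) to q − p. For instance
  ∂cd = d − c.
This gives a 7×8 integer matrix of rank 6; reducing to Smith normal form yields diagonal entries (1,1,1,1,1,1).

The boundary map ∂_2: C_2 → C_1 maps a triangle to the signed sum of its edges. For instance
  ∂cdg = dg − cg + cd.
The 8×1 boundary matrix has rank 1 and Smith normal form diag(1).

Computing H_k = (kernel of ∂_k) / (image of ∂_{k+1}):

  H_0: rank C_0 − rank ∂_1 = 7 − 6 = 1, and the invariant factors of ∂_1 are all 1, so H_0 ≅ Z.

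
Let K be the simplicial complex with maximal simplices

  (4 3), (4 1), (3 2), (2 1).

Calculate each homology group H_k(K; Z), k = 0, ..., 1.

Order the vertices as 1 < 2 < 3 < 4. Listing each simplex with vertices in this order, K has dimension 1 with simplices:

  0-simplices (4): [1], [2], [3], [4]
  1-simplices (4): [1,2], [1,4], [2,3], [3,4]

Hence C_0 ≅ Z^4, C_1 ≅ Z^4.

The boundary map ∂_1: C_1 → C_0 is given by ∂[p,q] = [q] − [p]. For instance
  ∂[3,4] = [4] − [3].
As a 4×4 matrix over Z this has rank 3, with invariant factors (1,1,1).

Now H_k = ker ∂_k / im ∂_{k+1}, so:

  H_0: rank C_0 − rank ∂_1 = 4 − 3 = 1, and the invariant factors of ∂_1 are all 1, so H_0 = Z.
  H_1: rank ker ∂_1 − rank ∂_2 = (4 − 3) − 0 = 1, and there is no ∂_2, so H_1 = Z.

(K is a triangulation of the circle S^1.)

H_0 ≅ Z,  H_1 ≅ Z.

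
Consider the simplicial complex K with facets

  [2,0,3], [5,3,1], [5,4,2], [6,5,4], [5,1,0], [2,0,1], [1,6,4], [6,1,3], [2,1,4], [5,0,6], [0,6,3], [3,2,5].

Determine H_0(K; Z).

H_0 ≅ Z.

We work with the vertex ordering 0 < 1 < 2 < 3 < 4 < 5 < 6. The simplices of K, each written with vertices in increasing order, are:

  0-simplices (7): [0], [1], [2], [3], [4], [5], [6]
  1-simplices (18): [0,1], [0,2], [0,3], [0,5], [0,6], [1,2], [1,3], [1,4], [1,5], [1,6], [2,3], [2,4], [2,5], [3,5], [3,6], [4,5], [4,6], [5,6]
  2-simplices (12): [0,1,2], [0,1,5], [0,2,3], [0,3,6], [0,5,6], [1,2,4], [1,3,5], [1,3,6], [1,4,6], [2,3,5], [2,4,5], [4,5,6]

Hence C_0 ≅ Z^7, C_1 ≅ Z^18, C_2 ≅ Z^12.

Boundary ∂_1: C_1 → C_0 sends each edge [p,q] (with p < q) to q − p.
The resulting 7×18 matrix has rank 6, and its Smith normal form has invariant factors (1,1,1,1,1,1).

Boundary ∂_2: C_2 → C_1 maps a triangle to the signed sum of its edges. For instance
  ∂[0,5,6] = [5,6] − [0,6] + [0,5],
  ∂[1,3,6] = [3,6] − [1,6] + [1,3].
The 18×12 boundary matrix has rank 12 and Smith normal form diag(1,1,1,1,1,1,1,1,1,1,1,2).

From H_k ≅ ker(∂_k) / im(∂_{k+1}) we obtain:

  H_0: rank C_0 − rank ∂_1 = 7 − 6 = 1, and the invariant factors of ∂_1 are all 1, so H_0 ≅ Z.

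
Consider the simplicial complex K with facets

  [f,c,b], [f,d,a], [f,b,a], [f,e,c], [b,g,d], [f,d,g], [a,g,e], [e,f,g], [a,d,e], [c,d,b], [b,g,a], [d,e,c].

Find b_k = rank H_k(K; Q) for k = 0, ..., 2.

b_0 = 1, b_1 = 0, b_2 = 0.

Order the vertices as a < b < c < d < e < f < g. Listing each simplex with vertices in this order, K has dimension 2 with simplices:

  0-simplices (7): a, b, c, d, e, f, g
  1-simplices (18): ab, ad, ae, af, ag, bc, bd, bf, bg, cd, ce, cf, de, df, dg, ef, eg, fg
  2-simplices (12): abf, abg, ade, adf, aeg, bcd, bcf, bdg, cde, cef, dfg, efg

so the chain groups are C_0 ≅ Z^7, C_1 ≅ Z^18, C_2 ≅ Z^12.

The boundary map ∂_1: C_1 → C_0 sends each edge [p,q] (with p < q) to q − p.
As a 7×18 matrix over Z this has rank 6, with invariant factors (1,1,1,1,1,1).

∂_2: C_2 → C_1 maps a triangle to the signed sum of its edges. For instance
  ∂bcd = cd − bd + bc,
  ∂abg = bg − ag + ab.
This gives a 18×12 integer matrix of rank 12; reducing to Smith normal form yields diagonal entries (1,1,1,1,1,1,1,1,1,1,1,2).

Reading off H_k = ker ∂_k / im ∂_{k+1}:

  H_0: rank C_0 − rank ∂_1 = 7 − 6 = 1, and the invariant factors of ∂_1 are all 1, so H_0 ≅ Z.
  H_1: rank ker ∂_1 − rank ∂_2 = (18 − 6) − 12 = 0, and ∂_2 has invariant factor 2 > 1, so H_1 ≅ Z/2Z.
  H_2: rank ker ∂_2 − rank ∂_3 = (12 − 12) − 0 = 0, and there is no ∂_3, so H_2 ≅ 0.

Hence the Betti numbers are b_0 = 1, b_1 = 0, b_2 = 0.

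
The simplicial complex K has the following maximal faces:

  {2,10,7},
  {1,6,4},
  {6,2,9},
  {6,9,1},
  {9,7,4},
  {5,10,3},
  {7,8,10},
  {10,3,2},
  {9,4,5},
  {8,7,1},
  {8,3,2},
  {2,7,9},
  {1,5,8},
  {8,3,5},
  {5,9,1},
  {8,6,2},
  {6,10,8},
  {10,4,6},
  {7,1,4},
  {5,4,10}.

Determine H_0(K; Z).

K has 10 vertices, 30 edges, 20 triangles.
rank ∂_0 = 0, rank ∂_1 = 9 ⇒ b_0 = 10 − 0 − 9 = 1; all invariant factors of ∂_1 are 1 so no torsion. So H_0 ≅ Z.

H_0 ≅ Z.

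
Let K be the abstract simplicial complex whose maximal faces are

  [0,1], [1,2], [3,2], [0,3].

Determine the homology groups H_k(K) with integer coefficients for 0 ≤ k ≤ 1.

H_0 = Z,  H_1 = Z.

Order the vertices as 0 < 1 < 2 < 3. Listing each simplex with vertices in this order, K has dimension 1 with simplices:

  0-simplices (4): [0], [1], [2], [3]
  1-simplices (4): [0,1], [0,3], [1,2], [2,3]

giving chain groups C_0 ≅ Z^4, C_1 ≅ Z^4.

The boundary map ∂_1: C_1 → C_0 sends each edge [p,q] (with p < q) to q − p. For instance
  ∂[1,2] = [2] − [1].
The resulting 4×4 matrix has rank 3, and its Smith normal form has invariant factors (1,1,1).

Now H_k = ker ∂_k / im ∂_{k+1}, so:

  H_0: rank C_0 − rank ∂_1 = 4 − 3 = 1, and the invariant factors of ∂_1 are all 1, so H_0 ≅ Z.
  H_1: rank ker ∂_1 − rank ∂_2 = (4 − 3) − 0 = 1, and there is no ∂_2, so H_1 ≅ Z.

As a check, the Euler characteristic is 4 − 4 = 0, which agrees with 1 − 1 = 0.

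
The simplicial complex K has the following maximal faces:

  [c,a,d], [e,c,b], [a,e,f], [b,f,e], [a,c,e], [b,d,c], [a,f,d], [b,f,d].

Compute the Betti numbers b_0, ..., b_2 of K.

b_0 = 1, b_1 = 0, b_2 = 1.

K has 6 vertices, 12 edges, 8 triangles.
rank ∂_0 = 0, rank ∂_1 = 5 ⇒ b_0 = 6 − 0 − 5 = 1; all invariant factors of ∂_1 are 1 so no torsion. So H_0 ≅ Z.
rank ∂_1 = 5, rank ∂_2 = 7 ⇒ b_1 = 12 − 5 − 7 = 0; all invariant factors of ∂_2 are 1 so no torsion. So H_1 ≅ 0.
rank ∂_2 = 7, rank ∂_3 = 0 ⇒ b_2 = 8 − 7 − 0 = 1. So H_2 ≅ Z.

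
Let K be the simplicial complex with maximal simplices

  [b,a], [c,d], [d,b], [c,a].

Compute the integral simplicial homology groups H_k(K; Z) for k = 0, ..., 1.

H_0 = Z,  H_1 = Z.

We work with the vertex ordering a < b < c < d. The simplices of K, each written with vertices in increasing order, are:

  0-simplices (4): a, b, c, d
  1-simplices (4): ab, ac, bd, cd

so the chain groups are C_0 ≅ Z^4, C_1 ≅ Z^4.

∂_1: C_1 → C_0 sends each edge [p,q] (with p < q) to q − p.
The resulting 4×4 matrix has rank 3, and its Smith normal form has invariant factors (1,1,1).

From H_k ≅ ker(∂_k) / im(∂_{k+1}) we obtain:

  H_0: rank C_0 − rank ∂_1 = 4 − 3 = 1, and the invariant factors of ∂_1 are all 1, so H_0 = Z.
  H_1: rank ker ∂_1 − rank ∂_2 = (4 − 3) − 0 = 1, and there is no ∂_2, so H_1 = Z.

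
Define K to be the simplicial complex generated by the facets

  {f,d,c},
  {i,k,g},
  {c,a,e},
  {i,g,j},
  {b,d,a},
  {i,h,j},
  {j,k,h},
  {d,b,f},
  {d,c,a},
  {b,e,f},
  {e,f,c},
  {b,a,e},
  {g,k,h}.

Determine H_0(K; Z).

H_0 = Z^2.

Take the total order a < b < c < d < e < f < g < h < i < j < k on the vertex set. Then K (dimension 2) consists of the simplices:

  0-simplices (11): a, b, c, d, e, f, g, h, i, j, k
  1-simplices (22): ab, ac, ad, ae, bd, be, bf, cd, ce, cf, df, ef, gh, gi, gj, gk, hi, hj, hk, ij, ik, jk
  2-simplices (13): abd, abe, acd, ace, bdf, bef, cdf, cef, ghk, gij, gik, hij, hjk

so the chain groups are C_0 ≅ Z^11, C_1 ≅ Z^22, C_2 ≅ Z^13.

∂_1: C_1 → C_0 sends each edge [p,q] (with p < q) to q − p. For instance
  ∂ad = d − a.
As a 11×22 matrix over Z this has rank 9, with invariant factors (1,1,1,1,1,1,1,1,1).

Boundary ∂_2: C_2 → C_1 acts by ∂[p,q,r] = [q,r] − [p,r] + [p,q]. For instance
  ∂bef = ef − bf + be,
  ∂cef = ef − cf + ce.
The resulting 22×13 matrix has rank 12, and its Smith normal form has invariant factors (1,1,1,1,1,1,1,1,1,1,1,1).

Now H_k = ker ∂_k / im ∂_{k+1}, so:

  H_0: rank C_0 − rank ∂_1 = 11 − 9 = 2, and the invariant factors of ∂_1 are all 1, so H_0 ≅ Z^2.

(K is a triangulation of the disjoint union of the Möbius band and the 2-sphere S^2.)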